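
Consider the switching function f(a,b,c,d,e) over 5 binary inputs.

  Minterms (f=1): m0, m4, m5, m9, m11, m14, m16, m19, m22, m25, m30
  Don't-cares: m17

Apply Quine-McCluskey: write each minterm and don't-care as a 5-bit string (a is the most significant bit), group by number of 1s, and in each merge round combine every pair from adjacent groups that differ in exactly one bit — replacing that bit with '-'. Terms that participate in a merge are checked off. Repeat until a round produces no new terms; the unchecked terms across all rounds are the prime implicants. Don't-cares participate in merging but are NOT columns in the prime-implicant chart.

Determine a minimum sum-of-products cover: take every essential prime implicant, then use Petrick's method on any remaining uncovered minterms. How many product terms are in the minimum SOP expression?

[col 0] 00000*, 00100*, 00101*, 01001*, 01011*, 01110*, 10000*, 10001*, 10011*, 10110*, 11001*, 11110*
[col 1] -0000, -1001, -1110, 00-00, 0010-, 010-1, 1-001, 1-110, 100-1, 1000-
Prime implicants: -0000, -1001, -1110, 00-00, 0010-, 010-1, 1-001, 1-110, 100-1, 1000-
PI chart (minterm → PIs covering it):
  0 | -0000,00-00
  4 | 00-00,0010-
  5 | 0010-  (sole → essential)
  9 | -1001,010-1
  11 | 010-1  (sole → essential)
  14 | -1110  (sole → essential)
  16 | -0000,1000-
  19 | 100-1  (sole → essential)
  22 | 1-110  (sole → essential)
  25 | -1001,1-001
  30 | -1110,1-110
Essential prime implicants: -1110, 0010-, 010-1, 1-110, 100-1
Petrick residual → -0000, -1001
Minimum SOP uses 7 PIs: b'c'd'e' + bc'd'e + bcde' + a'b'cd' + a'bc'e + acde' + ab'c'e

7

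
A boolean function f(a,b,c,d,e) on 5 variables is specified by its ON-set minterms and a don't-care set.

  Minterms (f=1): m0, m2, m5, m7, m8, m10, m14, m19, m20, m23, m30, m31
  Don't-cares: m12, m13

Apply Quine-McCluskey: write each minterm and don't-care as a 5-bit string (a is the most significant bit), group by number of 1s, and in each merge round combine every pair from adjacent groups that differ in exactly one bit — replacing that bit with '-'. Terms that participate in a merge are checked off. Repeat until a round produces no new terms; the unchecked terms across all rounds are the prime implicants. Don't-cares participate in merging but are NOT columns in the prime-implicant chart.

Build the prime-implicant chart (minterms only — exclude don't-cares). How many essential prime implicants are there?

Round 0: 00000✓ 00010✓ 00101✓ 00111✓ 01000✓ 01010✓ 01100✓ 01101✓ 01110✓ 10011✓ 10100 10111✓ 11110✓ 11111✓
Round 1: -0111 -1110 0-000✓ 0-010✓ 0-101 000-0✓ 001-1 01-00✓ 01-10✓ 010-0✓ 011-0✓ 0110- 1-111 10-11 1111-
Round 2: 0-0-0 01--0
PIs = {-0111, -1110, 0-0-0, 0-101, 001-1, 01--0, 0110-, 1-111, 10-11, 10100, 1111-}
Coverage chart:
  m0: 0-0-0 ←essential
  m2: 0-0-0 ←essential
  m5: 0-101,001-1
  m7: -0111,001-1
  m8: 0-0-0,01--0
  m10: 0-0-0,01--0
  m14: -1110,01--0
  m19: 10-11 ←essential
  m20: 10100 ←essential
  m23: -0111,1-111,10-11
  m30: -1110,1111-
  m31: 1-111,1111-
Essential: 0-0-0, 10-11, 10100

3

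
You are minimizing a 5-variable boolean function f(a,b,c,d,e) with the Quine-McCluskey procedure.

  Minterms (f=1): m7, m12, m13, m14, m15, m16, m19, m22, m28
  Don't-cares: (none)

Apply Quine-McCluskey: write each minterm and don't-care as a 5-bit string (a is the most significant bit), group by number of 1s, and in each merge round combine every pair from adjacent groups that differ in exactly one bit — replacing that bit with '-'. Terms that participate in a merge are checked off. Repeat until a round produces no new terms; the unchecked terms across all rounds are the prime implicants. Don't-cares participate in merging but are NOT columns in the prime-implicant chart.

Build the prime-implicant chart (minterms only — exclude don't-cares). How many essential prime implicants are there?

6

[col 0] 00111*, 01100*, 01101*, 01110*, 01111*, 10000, 10011, 10110, 11100*
[col 1] -1100, 0-111, 011-0*, 011-1*, 0110-*, 0111-*
[col 2] 011--
Prime implicants: -1100, 0-111, 011--, 10000, 10011, 10110
PI chart (minterm → PIs covering it):
  7 | 0-111  (sole → essential)
  12 | -1100,011--
  13 | 011--  (sole → essential)
  14 | 011--  (sole → essential)
  15 | 0-111,011--
  16 | 10000  (sole → essential)
  19 | 10011  (sole → essential)
  22 | 10110  (sole → essential)
  28 | -1100  (sole → essential)
Essential prime implicants: -1100, 0-111, 011--, 10000, 10011, 10110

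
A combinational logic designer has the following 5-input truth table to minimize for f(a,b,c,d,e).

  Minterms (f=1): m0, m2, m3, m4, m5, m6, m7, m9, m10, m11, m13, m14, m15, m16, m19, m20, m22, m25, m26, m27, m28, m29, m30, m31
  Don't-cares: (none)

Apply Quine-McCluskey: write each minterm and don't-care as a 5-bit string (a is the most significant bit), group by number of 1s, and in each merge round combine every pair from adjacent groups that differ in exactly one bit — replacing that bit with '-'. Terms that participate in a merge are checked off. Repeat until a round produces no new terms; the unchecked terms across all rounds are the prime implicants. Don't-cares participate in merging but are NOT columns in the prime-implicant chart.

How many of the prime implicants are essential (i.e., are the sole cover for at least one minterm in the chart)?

4

Round 0: 00000✓ 00010✓ 00011✓ 00100✓ 00101✓ 00110✓ 00111✓ 01001✓ 01010✓ 01011✓ 01101✓ 01110✓ 01111✓ 10000✓ 10011✓ 10100✓ 10110✓ 11001✓ 11010✓ 11011✓ 11100✓ 11101✓ 11110✓ 11111✓
Round 1: -0000✓ -0011✓ -0100✓ -0110✓ -1001✓ -1010✓ -1011✓ -1101✓ -1110✓ -1111✓ 0-010✓ 0-011✓ 0-101✓ 0-110✓ 0-111✓ 00-00✓ 00-10✓ 00-11✓ 000-0✓ 0001-✓ 001-0✓ 001-1✓ 0010-✓ 0011-✓ 01-01✓ 01-10✓ 01-11✓ 010-1✓ 0101-✓ 011-1✓ 0111-✓ 1-011✓ 1-100✓ 1-110✓ 10-00✓ 101-0✓ 11-01✓ 11-10✓ 11-11✓ 110-1✓ 1101-✓ 111-0✓ 111-1✓ 1110-✓ 1111-✓
Round 2: --011 --110 -0-00 -01-0 -1-01✓ -1-10✓ -1-11✓ -10-1✓ -101-✓ -11-1✓ -111-✓ 0--10✓ 0--11✓ 0-01-✓ 0-1-1 0-11-✓ 00--0 00-1-✓ 001-- 01--1✓ 01-1-✓ 1-1-0 11--1✓ 11-1-✓ 111--
Round 3: -1--1 -1-1- 0--1-
PIs = {--011, --110, -0-00, -01-0, -1--1, -1-1-, 0--1-, 0-1-1, 00--0, 001--, 1-1-0, 111--}
Coverage chart:
  m0: -0-00,00--0
  m2: 0--1-,00--0
  m3: --011,0--1-
  m4: -0-00,-01-0,00--0,001--
  m5: 0-1-1,001--
  m6: --110,-01-0,0--1-,00--0,001--
  m7: 0--1-,0-1-1,001--
  m9: -1--1 ←essential
  m10: -1-1-,0--1-
  m11: --011,-1--1,-1-1-,0--1-
  m13: -1--1,0-1-1
  m14: --110,-1-1-,0--1-
  m15: -1--1,-1-1-,0--1-,0-1-1
  m16: -0-00 ←essential
  m19: --011 ←essential
  m20: -0-00,-01-0,1-1-0
  m22: --110,-01-0,1-1-0
  m25: -1--1 ←essential
  m26: -1-1- ←essential
  m27: --011,-1--1,-1-1-
  m28: 1-1-0,111--
  m29: -1--1,111--
  m30: --110,-1-1-,1-1-0,111--
  m31: -1--1,-1-1-,111--
Essential: --011, -0-00, -1--1, -1-1-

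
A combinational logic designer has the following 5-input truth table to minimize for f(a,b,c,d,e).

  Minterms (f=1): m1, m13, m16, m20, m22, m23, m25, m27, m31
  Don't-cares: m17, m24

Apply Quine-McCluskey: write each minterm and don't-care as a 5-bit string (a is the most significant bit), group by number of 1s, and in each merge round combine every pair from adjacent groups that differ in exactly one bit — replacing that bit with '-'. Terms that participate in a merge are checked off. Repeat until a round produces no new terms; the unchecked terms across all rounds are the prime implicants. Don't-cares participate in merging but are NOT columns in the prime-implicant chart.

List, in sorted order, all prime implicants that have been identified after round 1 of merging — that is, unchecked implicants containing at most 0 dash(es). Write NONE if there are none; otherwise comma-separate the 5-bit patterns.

size-2^0 implicants → 00001(✓)  01101  10000(✓)  10001(✓)  10100(✓)  10110(✓)  10111(✓)  11000(✓)  11001(✓)  11011(✓)  11111(✓)
size-2^1 implicants → -0001  1-000(✓)  1-001(✓)  1-111  10-00  1000-(✓)  101-0  1011-  11-11  110-1  1100-(✓)
size-2^2 implicants → 1-00-
Unchecked terms (primes): -0001, 01101, 1-00-, 1-111, 10-00, 101-0, 1011-, 11-11, 110-1

01101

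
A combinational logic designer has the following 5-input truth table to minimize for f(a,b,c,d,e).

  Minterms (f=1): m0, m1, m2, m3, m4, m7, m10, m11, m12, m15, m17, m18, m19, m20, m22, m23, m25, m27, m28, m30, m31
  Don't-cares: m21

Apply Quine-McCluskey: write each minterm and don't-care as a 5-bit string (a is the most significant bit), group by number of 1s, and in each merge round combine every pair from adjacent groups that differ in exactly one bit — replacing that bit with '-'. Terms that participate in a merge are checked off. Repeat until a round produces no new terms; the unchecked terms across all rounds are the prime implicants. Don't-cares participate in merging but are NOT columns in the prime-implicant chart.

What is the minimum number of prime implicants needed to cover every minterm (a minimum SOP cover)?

7

size-2^0 implicants → 00000(✓)  00001(✓)  00010(✓)  00011(✓)  00100(✓)  00111(✓)  01010(✓)  01011(✓)  01100(✓)  01111(✓)  10001(✓)  10010(✓)  10011(✓)  10100(✓)  10101(✓)  10110(✓)  10111(✓)  11001(✓)  11011(✓)  11100(✓)  11110(✓)  11111(✓)
size-2^1 implicants → -0001(✓)  -0010(✓)  -0011(✓)  -0100(✓)  -0111(✓)  -1011(✓)  -1100(✓)  -1111(✓)  0-010(✓)  0-011(✓)  0-100(✓)  0-111(✓)  00-00  00-11(✓)  000-0(✓)  000-1(✓)  0000-(✓)  0001-(✓)  01-11(✓)  0101-(✓)  1-001(✓)  1-011(✓)  1-100(✓)  1-110(✓)  1-111(✓)  10-01(✓)  10-10(✓)  10-11(✓)  100-1(✓)  1001-(✓)  101-0(✓)  101-1(✓)  1010-(✓)  1011-(✓)  11-11(✓)  110-1(✓)  111-0(✓)  1111-(✓)
size-2^2 implicants → --011(✓)  --100  --111(✓)  -0-11(✓)  -00-1  -001-  -1-11(✓)  0--11(✓)  0-01-  000--  1--11(✓)  1-0-1  1-1-0  1-11-  10--1  10-1-  101--
size-2^3 implicants → ---11
Unchecked terms (primes): ---11, --100, -00-1, -001-, 0-01-, 00-00, 000--, 1-0-1, 1-1-0, 1-11-, 10--1, 10-1-, 101--
Minterm coverage:
  m0 ⊆ 00-00,000--
  m1 ⊆ -00-1,000--
  m2 ⊆ -001-,0-01-,000--
  m3 ⊆ ---11,-00-1,-001-,0-01-,000--
  m4 ⊆ --100,00-00
  m7 ⊆ ---11 [E]
  m10 ⊆ 0-01- [E]
  m11 ⊆ ---11,0-01-
  m12 ⊆ --100 [E]
  m15 ⊆ ---11 [E]
  m17 ⊆ -00-1,1-0-1,10--1
  m18 ⊆ -001-,10-1-
  m19 ⊆ ---11,-00-1,-001-,1-0-1,10--1,10-1-
  m20 ⊆ --100,1-1-0,101--
  m22 ⊆ 1-1-0,1-11-,10-1-,101--
  m23 ⊆ ---11,1-11-,10--1,10-1-,101--
  m25 ⊆ 1-0-1 [E]
  m27 ⊆ ---11,1-0-1
  m28 ⊆ --100,1-1-0
  m30 ⊆ 1-1-0,1-11-
  m31 ⊆ ---11,1-11-
E = {---11, --100, 0-01-, 1-0-1}
Petrick residual → -001-, 000--, 1-1-0
Cover = de + cd'e' + b'c'd + a'c'd + a'b'c' + ac'e + ace'  |cover|=7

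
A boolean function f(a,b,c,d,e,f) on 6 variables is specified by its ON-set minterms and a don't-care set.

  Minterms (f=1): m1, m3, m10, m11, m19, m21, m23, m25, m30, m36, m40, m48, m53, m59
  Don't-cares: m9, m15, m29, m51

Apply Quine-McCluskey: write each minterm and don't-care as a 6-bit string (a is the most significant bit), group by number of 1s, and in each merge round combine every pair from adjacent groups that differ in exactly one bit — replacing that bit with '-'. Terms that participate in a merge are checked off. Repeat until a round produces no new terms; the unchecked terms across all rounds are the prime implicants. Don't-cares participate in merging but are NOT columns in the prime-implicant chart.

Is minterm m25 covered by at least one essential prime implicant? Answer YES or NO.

NO

[col 0] 000001*, 000011*, 001001*, 001010*, 001011*, 001111*, 010011*, 010101*, 010111*, 011001*, 011101*, 011110, 100100, 101000, 110000, 110011*, 110101*, 111011*
[col 1] -10011, -10101, 0-0011, 0-1001, 00-001*, 00-011*, 0000-1*, 001-11, 0010-1*, 00101-, 01-101, 010-11, 0101-1, 011-01, 11-011
[col 2] 00-0-1
Prime implicants: -10011, -10101, 0-0011, 0-1001, 00-0-1, 001-11, 00101-, 01-101, 010-11, 0101-1, 011-01, 011110, 100100, 101000, 11-011, 110000
PI chart (minterm → PIs covering it):
  1 | 00-0-1  (sole → essential)
  3 | 0-0011,00-0-1
  10 | 00101-  (sole → essential)
  11 | 00-0-1,001-11,00101-
  19 | -10011,0-0011,010-11
  21 | -10101,01-101,0101-1
  23 | 010-11,0101-1
  25 | 0-1001,011-01
  30 | 011110  (sole → essential)
  36 | 100100  (sole → essential)
  40 | 101000  (sole → essential)
  48 | 110000  (sole → essential)
  53 | -10101  (sole → essential)
  59 | 11-011  (sole → essential)
Essential prime implicants: -10101, 00-0-1, 00101-, 011110, 100100, 101000, 11-011, 110000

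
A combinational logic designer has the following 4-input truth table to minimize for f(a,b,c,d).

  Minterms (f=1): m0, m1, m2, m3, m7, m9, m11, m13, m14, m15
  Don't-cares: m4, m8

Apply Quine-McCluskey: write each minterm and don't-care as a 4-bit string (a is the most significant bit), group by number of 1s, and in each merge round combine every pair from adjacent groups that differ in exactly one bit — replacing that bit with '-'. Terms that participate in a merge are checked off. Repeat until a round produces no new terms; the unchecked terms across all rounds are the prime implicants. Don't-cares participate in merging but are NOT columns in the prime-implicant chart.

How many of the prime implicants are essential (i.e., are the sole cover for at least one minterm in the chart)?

4

[col 0] 0000*, 0001*, 0010*, 0011*, 0100*, 0111*, 1000*, 1001*, 1011*, 1101*, 1110*, 1111*
[col 1] -000*, -001*, -011*, -111*, 0-00, 0-11*, 00-0*, 00-1*, 000-*, 001-*, 1-01*, 1-11*, 10-1*, 100-*, 11-1*, 111-
[col 2] --11, -0-1, -00-, 00--, 1--1
Prime implicants: --11, -0-1, -00-, 0-00, 00--, 1--1, 111-
PI chart (minterm → PIs covering it):
  0 | -00-,0-00,00--
  1 | -0-1,-00-,00--
  2 | 00--  (sole → essential)
  3 | --11,-0-1,00--
  7 | --11  (sole → essential)
  9 | -0-1,-00-,1--1
  11 | --11,-0-1,1--1
  13 | 1--1  (sole → essential)
  14 | 111-  (sole → essential)
  15 | --11,1--1,111-
Essential prime implicants: --11, 00--, 1--1, 111-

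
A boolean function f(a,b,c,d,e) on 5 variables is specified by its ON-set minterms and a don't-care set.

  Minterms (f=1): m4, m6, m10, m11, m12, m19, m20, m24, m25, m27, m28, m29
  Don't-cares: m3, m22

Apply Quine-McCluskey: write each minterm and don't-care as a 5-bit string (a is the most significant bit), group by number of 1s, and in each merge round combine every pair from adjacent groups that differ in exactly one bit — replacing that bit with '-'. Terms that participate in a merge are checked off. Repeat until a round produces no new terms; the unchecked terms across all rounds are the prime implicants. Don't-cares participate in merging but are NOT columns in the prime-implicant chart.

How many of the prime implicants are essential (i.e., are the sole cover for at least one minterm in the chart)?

5

[col 0] 00011*, 00100*, 00110*, 01010*, 01011*, 01100*, 10011*, 10100*, 10110*, 11000*, 11001*, 11011*, 11100*, 11101*
[col 1] -0011*, -0100*, -0110*, -1011*, -1100*, 0-011*, 0-100*, 001-0*, 0101-, 1-011*, 1-100*, 101-0*, 11-00*, 11-01*, 110-1, 1100-*, 1110-*
[col 2] --011, --100, -01-0, 11-0-
Prime implicants: --011, --100, -01-0, 0101-, 11-0-, 110-1
PI chart (minterm → PIs covering it):
  4 | --100,-01-0
  6 | -01-0  (sole → essential)
  10 | 0101-  (sole → essential)
  11 | --011,0101-
  12 | --100  (sole → essential)
  19 | --011  (sole → essential)
  20 | --100,-01-0
  24 | 11-0-  (sole → essential)
  25 | 11-0-,110-1
  27 | --011,110-1
  28 | --100,11-0-
  29 | 11-0-  (sole → essential)
Essential prime implicants: --011, --100, -01-0, 0101-, 11-0-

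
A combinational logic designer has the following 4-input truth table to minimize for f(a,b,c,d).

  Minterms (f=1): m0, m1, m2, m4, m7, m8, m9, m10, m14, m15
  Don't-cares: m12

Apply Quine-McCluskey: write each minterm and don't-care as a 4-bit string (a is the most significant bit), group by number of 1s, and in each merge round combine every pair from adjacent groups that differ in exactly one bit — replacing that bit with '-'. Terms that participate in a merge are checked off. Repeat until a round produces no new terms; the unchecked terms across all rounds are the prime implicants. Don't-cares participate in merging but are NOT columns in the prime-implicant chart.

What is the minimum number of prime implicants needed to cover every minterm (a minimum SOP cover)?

Round 0: 0000✓ 0001✓ 0010✓ 0100✓ 0111✓ 1000✓ 1001✓ 1010✓ 1100✓ 1110✓ 1111✓
Round 1: -000✓ -001✓ -010✓ -100✓ -111 0-00✓ 00-0✓ 000-✓ 1-00✓ 1-10✓ 10-0✓ 100-✓ 11-0✓ 111-
Round 2: --00 -0-0 -00- 1--0
PIs = {--00, -0-0, -00-, -111, 1--0, 111-}
Coverage chart:
  m0: --00,-0-0,-00-
  m1: -00- ←essential
  m2: -0-0 ←essential
  m4: --00 ←essential
  m7: -111 ←essential
  m8: --00,-0-0,-00-,1--0
  m9: -00- ←essential
  m10: -0-0,1--0
  m14: 1--0,111-
  m15: -111,111-
Essential: --00, -0-0, -00-, -111
Petrick residual → 1--0
Min cover (5 terms): c'd' + b'd' + b'c' + bcd + ad'

5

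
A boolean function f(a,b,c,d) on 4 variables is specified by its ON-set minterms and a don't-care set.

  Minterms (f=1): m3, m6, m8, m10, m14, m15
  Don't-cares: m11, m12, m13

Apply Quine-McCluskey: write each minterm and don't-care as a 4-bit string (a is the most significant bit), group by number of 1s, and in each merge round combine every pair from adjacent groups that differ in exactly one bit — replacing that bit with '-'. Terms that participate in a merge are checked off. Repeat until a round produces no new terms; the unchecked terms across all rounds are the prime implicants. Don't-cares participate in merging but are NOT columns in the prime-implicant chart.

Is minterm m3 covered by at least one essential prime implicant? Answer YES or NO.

YES

[col 0] 0011*, 0110*, 1000*, 1010*, 1011*, 1100*, 1101*, 1110*, 1111*
[col 1] -011, -110, 1-00*, 1-10*, 1-11*, 10-0*, 101-*, 11-0*, 11-1*, 110-*, 111-*
[col 2] 1--0, 1-1-, 11--
Prime implicants: -011, -110, 1--0, 1-1-, 11--
PI chart (minterm → PIs covering it):
  3 | -011  (sole → essential)
  6 | -110  (sole → essential)
  8 | 1--0  (sole → essential)
  10 | 1--0,1-1-
  14 | -110,1--0,1-1-,11--
  15 | 1-1-,11--
Essential prime implicants: -011, -110, 1--0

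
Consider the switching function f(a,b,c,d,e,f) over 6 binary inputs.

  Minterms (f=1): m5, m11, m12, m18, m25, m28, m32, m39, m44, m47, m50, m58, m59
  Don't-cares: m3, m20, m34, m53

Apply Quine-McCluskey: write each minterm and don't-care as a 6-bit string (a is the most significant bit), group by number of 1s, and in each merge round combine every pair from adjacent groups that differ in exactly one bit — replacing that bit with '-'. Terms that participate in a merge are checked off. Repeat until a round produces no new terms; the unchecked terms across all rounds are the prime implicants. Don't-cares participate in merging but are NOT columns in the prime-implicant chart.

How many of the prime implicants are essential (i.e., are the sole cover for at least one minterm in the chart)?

Round 0: 000011✓ 000101 001011✓ 001100✓ 010010✓ 010100✓ 011001 011100✓ 100000✓ 100010✓ 100111✓ 101100✓ 101111✓ 110010✓ 110101 111010✓ 111011✓
Round 1: -01100 -10010 0-1100 00-011 01-100 1-0010 10-111 1000-0 11-010 11101-
PIs = {-01100, -10010, 0-1100, 00-011, 000101, 01-100, 011001, 1-0010, 10-111, 1000-0, 11-010, 110101, 11101-}
Coverage chart:
  m5: 000101 ←essential
  m11: 00-011 ←essential
  m12: -01100,0-1100
  m18: -10010 ←essential
  m25: 011001 ←essential
  m28: 0-1100,01-100
  m32: 1000-0 ←essential
  m39: 10-111 ←essential
  m44: -01100 ←essential
  m47: 10-111 ←essential
  m50: -10010,1-0010,11-010
  m58: 11-010,11101-
  m59: 11101- ←essential
Essential: -01100, -10010, 00-011, 000101, 011001, 10-111, 1000-0, 11101-

8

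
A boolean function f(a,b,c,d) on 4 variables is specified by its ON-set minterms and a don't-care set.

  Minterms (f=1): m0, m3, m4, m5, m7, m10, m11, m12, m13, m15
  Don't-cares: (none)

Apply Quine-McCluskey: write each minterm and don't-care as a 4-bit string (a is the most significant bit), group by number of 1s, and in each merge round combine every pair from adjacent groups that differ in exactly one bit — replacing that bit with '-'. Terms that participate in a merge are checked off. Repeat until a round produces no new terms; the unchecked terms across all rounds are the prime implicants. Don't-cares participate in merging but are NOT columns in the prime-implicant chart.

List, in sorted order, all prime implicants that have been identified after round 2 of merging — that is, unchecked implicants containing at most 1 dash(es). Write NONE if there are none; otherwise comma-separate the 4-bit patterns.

0-00, 101-

size-2^0 implicants → 0000(✓)  0011(✓)  0100(✓)  0101(✓)  0111(✓)  1010(✓)  1011(✓)  1100(✓)  1101(✓)  1111(✓)
size-2^1 implicants → -011(✓)  -100(✓)  -101(✓)  -111(✓)  0-00  0-11(✓)  01-1(✓)  010-(✓)  1-11(✓)  101-  11-1(✓)  110-(✓)
size-2^2 implicants → --11  -1-1  -10-
Unchecked terms (primes): --11, -1-1, -10-, 0-00, 101-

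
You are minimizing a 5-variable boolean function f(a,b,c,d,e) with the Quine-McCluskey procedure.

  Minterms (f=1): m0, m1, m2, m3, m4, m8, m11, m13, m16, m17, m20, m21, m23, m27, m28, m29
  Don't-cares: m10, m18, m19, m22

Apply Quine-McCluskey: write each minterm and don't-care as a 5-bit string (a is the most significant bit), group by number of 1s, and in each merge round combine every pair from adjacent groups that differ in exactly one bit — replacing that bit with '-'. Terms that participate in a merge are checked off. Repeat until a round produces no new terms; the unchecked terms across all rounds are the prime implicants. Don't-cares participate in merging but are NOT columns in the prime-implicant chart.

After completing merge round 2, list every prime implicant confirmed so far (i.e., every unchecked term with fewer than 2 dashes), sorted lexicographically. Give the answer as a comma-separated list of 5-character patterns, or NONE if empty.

Round 0: 00000✓ 00001✓ 00010✓ 00011✓ 00100✓ 01000✓ 01010✓ 01011✓ 01101✓ 10000✓ 10001✓ 10010✓ 10011✓ 10100✓ 10101✓ 10110✓ 10111✓ 11011✓ 11100✓ 11101✓
Round 1: -0000✓ -0001✓ -0010✓ -0011✓ -0100✓ -1011✓ -1101 0-000✓ 0-010✓ 0-011✓ 00-00✓ 000-0✓ 000-1✓ 0000-✓ 0001-✓ 010-0✓ 0101-✓ 1-011✓ 1-100✓ 1-101✓ 10-00✓ 10-01✓ 10-10✓ 10-11✓ 100-0✓ 100-1✓ 1000-✓ 1001-✓ 101-0✓ 101-1✓ 1010-✓ 1011-✓ 1110-✓
Round 2: --011 -0-00 -00-0✓ -00-1✓ -000-✓ -001-✓ 0-0-0 0-01- 000--✓ 1-10- 10--0✓ 10--1✓ 10-0-✓ 10-1-✓ 100--✓ 101--✓
Round 3: -00-- 10---
PIs = {--011, -0-00, -00--, -1101, 0-0-0, 0-01-, 1-10-, 10---}

-1101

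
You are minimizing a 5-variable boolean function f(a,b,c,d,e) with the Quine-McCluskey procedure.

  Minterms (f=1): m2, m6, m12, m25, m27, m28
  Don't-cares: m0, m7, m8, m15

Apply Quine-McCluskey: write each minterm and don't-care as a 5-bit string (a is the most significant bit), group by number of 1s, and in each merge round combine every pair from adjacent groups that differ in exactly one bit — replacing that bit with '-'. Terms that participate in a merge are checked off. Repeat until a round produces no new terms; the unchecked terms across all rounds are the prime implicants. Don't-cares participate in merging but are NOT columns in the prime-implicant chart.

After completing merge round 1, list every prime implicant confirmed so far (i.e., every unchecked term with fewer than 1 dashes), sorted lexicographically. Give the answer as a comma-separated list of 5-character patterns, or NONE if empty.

NONE

[col 0] 00000*, 00010*, 00110*, 00111*, 01000*, 01100*, 01111*, 11001*, 11011*, 11100*
[col 1] -1100, 0-000, 0-111, 00-10, 000-0, 0011-, 01-00, 110-1
Prime implicants: -1100, 0-000, 0-111, 00-10, 000-0, 0011-, 01-00, 110-1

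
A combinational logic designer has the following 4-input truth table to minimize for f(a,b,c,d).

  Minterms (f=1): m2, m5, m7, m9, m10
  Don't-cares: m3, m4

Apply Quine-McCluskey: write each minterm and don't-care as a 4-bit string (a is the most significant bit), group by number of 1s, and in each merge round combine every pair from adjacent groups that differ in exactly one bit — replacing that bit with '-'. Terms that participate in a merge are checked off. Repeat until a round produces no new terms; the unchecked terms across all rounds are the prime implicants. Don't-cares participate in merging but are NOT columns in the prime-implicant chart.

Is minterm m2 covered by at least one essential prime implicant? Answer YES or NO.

YES

[col 0] 0010*, 0011*, 0100*, 0101*, 0111*, 1001, 1010*
[col 1] -010, 0-11, 001-, 01-1, 010-
Prime implicants: -010, 0-11, 001-, 01-1, 010-, 1001
PI chart (minterm → PIs covering it):
  2 | -010,001-
  5 | 01-1,010-
  7 | 0-11,01-1
  9 | 1001  (sole → essential)
  10 | -010  (sole → essential)
Essential prime implicants: -010, 1001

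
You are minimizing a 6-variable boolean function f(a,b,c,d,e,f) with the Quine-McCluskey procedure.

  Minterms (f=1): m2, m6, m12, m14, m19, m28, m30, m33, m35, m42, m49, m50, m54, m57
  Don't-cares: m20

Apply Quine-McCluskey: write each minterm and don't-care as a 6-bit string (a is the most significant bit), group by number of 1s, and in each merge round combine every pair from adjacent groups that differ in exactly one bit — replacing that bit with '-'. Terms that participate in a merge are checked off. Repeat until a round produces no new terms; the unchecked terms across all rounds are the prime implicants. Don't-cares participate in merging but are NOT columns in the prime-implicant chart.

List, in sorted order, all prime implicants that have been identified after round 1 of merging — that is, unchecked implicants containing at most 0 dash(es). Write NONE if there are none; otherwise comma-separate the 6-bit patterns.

010011, 101010

Round 0: 000010✓ 000110✓ 001100✓ 001110✓ 010011 010100✓ 011100✓ 011110✓ 100001✓ 100011✓ 101010 110001✓ 110010✓ 110110✓ 111001✓
Round 1: 0-1100✓ 0-1110✓ 00-110 000-10 0011-0✓ 01-100 0111-0✓ 1-0001 1000-1 11-001 110-10
Round 2: 0-11-0
PIs = {0-11-0, 00-110, 000-10, 01-100, 010011, 1-0001, 1000-1, 101010, 11-001, 110-10}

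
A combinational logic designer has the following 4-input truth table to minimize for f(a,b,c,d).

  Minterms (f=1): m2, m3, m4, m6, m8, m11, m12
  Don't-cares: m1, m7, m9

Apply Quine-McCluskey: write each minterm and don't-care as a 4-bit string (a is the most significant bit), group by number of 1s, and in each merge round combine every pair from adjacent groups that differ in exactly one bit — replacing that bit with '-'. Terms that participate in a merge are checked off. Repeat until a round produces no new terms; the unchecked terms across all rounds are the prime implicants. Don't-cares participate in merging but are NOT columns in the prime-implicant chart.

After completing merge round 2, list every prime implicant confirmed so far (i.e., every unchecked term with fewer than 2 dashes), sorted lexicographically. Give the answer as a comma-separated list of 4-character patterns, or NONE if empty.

[col 0] 0001*, 0010*, 0011*, 0100*, 0110*, 0111*, 1000*, 1001*, 1011*, 1100*
[col 1] -001*, -011*, -100, 0-10*, 0-11*, 00-1*, 001-*, 01-0, 011-*, 1-00, 10-1*, 100-
[col 2] -0-1, 0-1-
Prime implicants: -0-1, -100, 0-1-, 01-0, 1-00, 100-

-100, 01-0, 1-00, 100-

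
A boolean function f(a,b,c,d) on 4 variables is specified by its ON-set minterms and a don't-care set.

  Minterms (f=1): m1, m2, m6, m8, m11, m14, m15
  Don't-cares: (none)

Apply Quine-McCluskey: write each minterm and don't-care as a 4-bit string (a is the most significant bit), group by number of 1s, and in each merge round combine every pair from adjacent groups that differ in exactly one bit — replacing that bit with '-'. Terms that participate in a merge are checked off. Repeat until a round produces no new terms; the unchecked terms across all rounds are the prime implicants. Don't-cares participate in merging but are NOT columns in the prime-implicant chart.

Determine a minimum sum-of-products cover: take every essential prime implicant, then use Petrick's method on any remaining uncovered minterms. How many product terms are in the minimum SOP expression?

size-2^0 implicants → 0001  0010(✓)  0110(✓)  1000  1011(✓)  1110(✓)  1111(✓)
size-2^1 implicants → -110  0-10  1-11  111-
Unchecked terms (primes): -110, 0-10, 0001, 1-11, 1000, 111-
Minterm coverage:
  m1 ⊆ 0001 [E]
  m2 ⊆ 0-10 [E]
  m6 ⊆ -110,0-10
  m8 ⊆ 1000 [E]
  m11 ⊆ 1-11 [E]
  m14 ⊆ -110,111-
  m15 ⊆ 1-11,111-
E = {0-10, 0001, 1-11, 1000}
Petrick residual → -110
Cover = bcd' + a'cd' + a'b'c'd + acd + ab'c'd'  |cover|=5

5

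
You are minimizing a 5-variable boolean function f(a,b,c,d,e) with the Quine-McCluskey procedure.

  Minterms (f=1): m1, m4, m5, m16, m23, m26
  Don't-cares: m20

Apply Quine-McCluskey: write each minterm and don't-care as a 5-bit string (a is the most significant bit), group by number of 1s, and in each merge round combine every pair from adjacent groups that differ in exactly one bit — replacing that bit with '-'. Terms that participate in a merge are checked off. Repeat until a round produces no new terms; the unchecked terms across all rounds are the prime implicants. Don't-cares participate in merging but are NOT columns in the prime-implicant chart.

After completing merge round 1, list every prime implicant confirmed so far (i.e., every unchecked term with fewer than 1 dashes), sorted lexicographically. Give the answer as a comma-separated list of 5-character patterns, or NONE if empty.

10111, 11010

size-2^0 implicants → 00001(✓)  00100(✓)  00101(✓)  10000(✓)  10100(✓)  10111  11010
size-2^1 implicants → -0100  00-01  0010-  10-00
Unchecked terms (primes): -0100, 00-01, 0010-, 10-00, 10111, 11010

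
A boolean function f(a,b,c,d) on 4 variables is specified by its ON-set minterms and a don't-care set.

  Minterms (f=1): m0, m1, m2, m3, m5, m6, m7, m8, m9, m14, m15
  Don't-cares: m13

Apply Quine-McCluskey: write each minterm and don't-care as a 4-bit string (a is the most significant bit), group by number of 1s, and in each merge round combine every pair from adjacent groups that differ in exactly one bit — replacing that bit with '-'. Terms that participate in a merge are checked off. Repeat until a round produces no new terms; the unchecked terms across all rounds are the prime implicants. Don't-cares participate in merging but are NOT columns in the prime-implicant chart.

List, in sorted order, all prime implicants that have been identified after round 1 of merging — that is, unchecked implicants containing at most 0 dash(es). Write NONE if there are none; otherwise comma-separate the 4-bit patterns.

NONE

size-2^0 implicants → 0000(✓)  0001(✓)  0010(✓)  0011(✓)  0101(✓)  0110(✓)  0111(✓)  1000(✓)  1001(✓)  1101(✓)  1110(✓)  1111(✓)
size-2^1 implicants → -000(✓)  -001(✓)  -101(✓)  -110(✓)  -111(✓)  0-01(✓)  0-10(✓)  0-11(✓)  00-0(✓)  00-1(✓)  000-(✓)  001-(✓)  01-1(✓)  011-(✓)  1-01(✓)  100-(✓)  11-1(✓)  111-(✓)
size-2^2 implicants → --01  -00-  -1-1  -11-  0--1  0-1-  00--
Unchecked terms (primes): --01, -00-, -1-1, -11-, 0--1, 0-1-, 00--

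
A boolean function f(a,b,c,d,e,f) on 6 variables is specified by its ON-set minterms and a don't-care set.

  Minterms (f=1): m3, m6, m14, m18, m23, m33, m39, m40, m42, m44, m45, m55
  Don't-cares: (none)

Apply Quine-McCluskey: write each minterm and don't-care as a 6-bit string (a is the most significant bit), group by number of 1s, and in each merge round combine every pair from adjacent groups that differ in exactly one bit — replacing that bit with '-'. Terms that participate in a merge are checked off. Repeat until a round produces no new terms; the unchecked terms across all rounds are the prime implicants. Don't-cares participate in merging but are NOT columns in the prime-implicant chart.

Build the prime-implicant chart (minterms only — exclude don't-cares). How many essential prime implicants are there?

8

size-2^0 implicants → 000011  000110(✓)  001110(✓)  010010  010111(✓)  100001  100111(✓)  101000(✓)  101010(✓)  101100(✓)  101101(✓)  110111(✓)
size-2^1 implicants → -10111  00-110  1-0111  101-00  1010-0  10110-
Unchecked terms (primes): -10111, 00-110, 000011, 010010, 1-0111, 100001, 101-00, 1010-0, 10110-
Minterm coverage:
  m3 ⊆ 000011 [E]
  m6 ⊆ 00-110 [E]
  m14 ⊆ 00-110 [E]
  m18 ⊆ 010010 [E]
  m23 ⊆ -10111 [E]
  m33 ⊆ 100001 [E]
  m39 ⊆ 1-0111 [E]
  m40 ⊆ 101-00,1010-0
  m42 ⊆ 1010-0 [E]
  m44 ⊆ 101-00,10110-
  m45 ⊆ 10110- [E]
  m55 ⊆ -10111,1-0111
E = {-10111, 00-110, 000011, 010010, 1-0111, 100001, 1010-0, 10110-}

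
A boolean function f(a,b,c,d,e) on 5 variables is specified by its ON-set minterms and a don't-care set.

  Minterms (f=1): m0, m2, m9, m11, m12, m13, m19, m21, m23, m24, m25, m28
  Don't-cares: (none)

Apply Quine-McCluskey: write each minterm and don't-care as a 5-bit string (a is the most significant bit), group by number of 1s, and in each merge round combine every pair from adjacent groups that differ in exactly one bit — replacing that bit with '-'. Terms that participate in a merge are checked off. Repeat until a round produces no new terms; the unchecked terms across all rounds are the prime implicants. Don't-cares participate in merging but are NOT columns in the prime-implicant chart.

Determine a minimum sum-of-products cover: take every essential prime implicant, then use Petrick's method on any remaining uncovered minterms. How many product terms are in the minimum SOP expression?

Round 0: 00000✓ 00010✓ 01001✓ 01011✓ 01100✓ 01101✓ 10011✓ 10101✓ 10111✓ 11000✓ 11001✓ 11100✓
Round 1: -1001 -1100 000-0 01-01 010-1 0110- 10-11 101-1 11-00 1100-
PIs = {-1001, -1100, 000-0, 01-01, 010-1, 0110-, 10-11, 101-1, 11-00, 1100-}
Coverage chart:
  m0: 000-0 ←essential
  m2: 000-0 ←essential
  m9: -1001,01-01,010-1
  m11: 010-1 ←essential
  m12: -1100,0110-
  m13: 01-01,0110-
  m19: 10-11 ←essential
  m21: 101-1 ←essential
  m23: 10-11,101-1
  m24: 11-00,1100-
  m25: -1001,1100-
  m28: -1100,11-00
Essential: 000-0, 010-1, 10-11, 101-1
Petrick residual → -1001, 0110-, 11-00
Min cover (7 terms): bc'd'e + a'b'c'e' + a'bc'e + a'bcd' + ab'de + ab'ce + abd'e'

7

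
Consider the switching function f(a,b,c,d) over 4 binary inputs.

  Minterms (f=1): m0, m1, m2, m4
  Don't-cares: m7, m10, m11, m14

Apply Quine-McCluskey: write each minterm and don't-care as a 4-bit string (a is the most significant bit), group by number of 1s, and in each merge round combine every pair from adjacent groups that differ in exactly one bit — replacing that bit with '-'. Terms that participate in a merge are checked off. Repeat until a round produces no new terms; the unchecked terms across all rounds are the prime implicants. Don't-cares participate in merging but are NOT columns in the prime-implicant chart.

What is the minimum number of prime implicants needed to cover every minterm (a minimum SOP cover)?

3

size-2^0 implicants → 0000(✓)  0001(✓)  0010(✓)  0100(✓)  0111  1010(✓)  1011(✓)  1110(✓)
size-2^1 implicants → -010  0-00  00-0  000-  1-10  101-
Unchecked terms (primes): -010, 0-00, 00-0, 000-, 0111, 1-10, 101-
Minterm coverage:
  m0 ⊆ 0-00,00-0,000-
  m1 ⊆ 000- [E]
  m2 ⊆ -010,00-0
  m4 ⊆ 0-00 [E]
E = {0-00, 000-}
Petrick residual → -010
Cover = b'cd' + a'c'd' + a'b'c'  |cover|=3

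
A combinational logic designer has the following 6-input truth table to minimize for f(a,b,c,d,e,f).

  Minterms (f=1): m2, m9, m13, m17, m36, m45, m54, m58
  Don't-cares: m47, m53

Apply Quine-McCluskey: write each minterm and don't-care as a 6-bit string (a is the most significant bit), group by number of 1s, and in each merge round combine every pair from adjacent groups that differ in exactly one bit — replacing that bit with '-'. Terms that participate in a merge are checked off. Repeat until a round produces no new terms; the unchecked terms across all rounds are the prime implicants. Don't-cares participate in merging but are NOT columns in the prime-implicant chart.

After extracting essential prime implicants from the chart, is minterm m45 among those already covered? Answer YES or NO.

Round 0: 000010 001001✓ 001101✓ 010001 100100 101101✓ 101111✓ 110101 110110 111010
Round 1: -01101 001-01 1011-1
PIs = {-01101, 000010, 001-01, 010001, 100100, 1011-1, 110101, 110110, 111010}
Coverage chart:
  m2: 000010 ←essential
  m9: 001-01 ←essential
  m13: -01101,001-01
  m17: 010001 ←essential
  m36: 100100 ←essential
  m45: -01101,1011-1
  m54: 110110 ←essential
  m58: 111010 ←essential
Essential: 000010, 001-01, 010001, 100100, 110110, 111010

NO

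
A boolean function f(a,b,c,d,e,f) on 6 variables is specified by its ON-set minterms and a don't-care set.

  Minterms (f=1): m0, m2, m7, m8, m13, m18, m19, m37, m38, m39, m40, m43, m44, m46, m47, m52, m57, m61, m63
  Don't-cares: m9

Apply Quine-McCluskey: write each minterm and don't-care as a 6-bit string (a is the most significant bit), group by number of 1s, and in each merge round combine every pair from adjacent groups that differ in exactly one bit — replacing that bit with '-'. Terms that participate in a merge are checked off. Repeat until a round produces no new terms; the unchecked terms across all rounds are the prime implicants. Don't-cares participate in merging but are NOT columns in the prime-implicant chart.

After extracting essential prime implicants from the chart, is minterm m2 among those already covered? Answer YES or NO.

NO

[col 0] 000000*, 000010*, 000111*, 001000*, 001001*, 001101*, 010010*, 010011*, 100101*, 100110*, 100111*, 101000*, 101011*, 101100*, 101110*, 101111*, 110100, 111001*, 111101*, 111111*
[col 1] -00111, -01000, 0-0010, 00-000, 0000-0, 001-01, 00100-, 01001-, 1-1111, 10-110*, 10-111*, 1001-1, 10011-*, 101-00, 101-11, 1011-0, 10111-*, 111-01, 1111-1
[col 2] 10-11-
Prime implicants: -00111, -01000, 0-0010, 00-000, 0000-0, 001-01, 00100-, 01001-, 1-1111, 10-11-, 1001-1, 101-00, 101-11, 1011-0, 110100, 111-01, 1111-1
PI chart (minterm → PIs covering it):
  0 | 00-000,0000-0
  2 | 0-0010,0000-0
  7 | -00111  (sole → essential)
  8 | -01000,00-000,00100-
  13 | 001-01  (sole → essential)
  18 | 0-0010,01001-
  19 | 01001-  (sole → essential)
  37 | 1001-1  (sole → essential)
  38 | 10-11-  (sole → essential)
  39 | -00111,10-11-,1001-1
  40 | -01000,101-00
  43 | 101-11  (sole → essential)
  44 | 101-00,1011-0
  46 | 10-11-,1011-0
  47 | 1-1111,10-11-,101-11
  52 | 110100  (sole → essential)
  57 | 111-01  (sole → essential)
  61 | 111-01,1111-1
  63 | 1-1111,1111-1
Essential prime implicants: -00111, 001-01, 01001-, 10-11-, 1001-1, 101-11, 110100, 111-01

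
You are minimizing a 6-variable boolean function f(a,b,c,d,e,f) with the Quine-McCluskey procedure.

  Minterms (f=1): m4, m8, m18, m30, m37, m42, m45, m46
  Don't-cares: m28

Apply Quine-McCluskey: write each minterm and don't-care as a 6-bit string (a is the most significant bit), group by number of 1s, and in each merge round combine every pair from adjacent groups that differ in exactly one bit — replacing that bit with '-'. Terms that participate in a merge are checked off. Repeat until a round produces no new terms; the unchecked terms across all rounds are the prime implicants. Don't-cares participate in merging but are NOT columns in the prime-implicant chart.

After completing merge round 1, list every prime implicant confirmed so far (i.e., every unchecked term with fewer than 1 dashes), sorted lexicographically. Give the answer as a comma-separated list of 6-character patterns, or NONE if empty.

000100, 001000, 010010

size-2^0 implicants → 000100  001000  010010  011100(✓)  011110(✓)  100101(✓)  101010(✓)  101101(✓)  101110(✓)
size-2^1 implicants → 0111-0  10-101  101-10
Unchecked terms (primes): 000100, 001000, 010010, 0111-0, 10-101, 101-10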